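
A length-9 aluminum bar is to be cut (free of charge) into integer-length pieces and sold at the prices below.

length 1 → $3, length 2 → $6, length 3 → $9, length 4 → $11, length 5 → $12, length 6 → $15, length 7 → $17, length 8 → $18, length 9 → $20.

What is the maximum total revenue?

Build best[k] bottom-up: best[k] = max over allowed piece i of (p[i] + best[k−i]).
best[1] = 3
best[2] = 6  (first piece 1, then best[1]=3)
best[3] = 9  (first piece 1, then best[2]=6)
best[4] = 12  (first piece 1, then best[3]=9)
best[5] = 15  (first piece 1, then best[4]=12)
best[6] = 18  (first piece 1, then best[5]=15)
best[7] = 21  (first piece 1, then best[6]=18)
best[8] = 24  (first piece 1, then best[7]=21)
best[9] = 27  (first piece 1, then best[8]=24)
One optimal cutting: 1 + 1 + 1 + 1 + 1 + 1 + 1 + 1 + 1 → $3 + $3 + $3 + $3 + $3 + $3 + $3 + $3 + $3 = $27.

27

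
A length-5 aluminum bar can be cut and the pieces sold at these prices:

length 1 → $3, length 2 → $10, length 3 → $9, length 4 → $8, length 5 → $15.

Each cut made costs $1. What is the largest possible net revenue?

21

Build net[k] bottom-up: net[k] = max over allowed piece i of (p[i] + net[k−i]) − 1 per cut.
net[1] = 3
net[2] = max(3+3-1, 10+0) = 10
net[3] = max(3+10-1, 10+3-1, 9+0) = 12
net[4] = max(3+12-1, 10+10-1, 9+3-1, 8+0) = 19
net[5] = max(3+19-1, 10+12-1, 9+10-1, 8+3-1, 15+0) = 21
One optimal plan: pieces 2 + 2 + 1 (2 cuts) → $23 − $2 = $21.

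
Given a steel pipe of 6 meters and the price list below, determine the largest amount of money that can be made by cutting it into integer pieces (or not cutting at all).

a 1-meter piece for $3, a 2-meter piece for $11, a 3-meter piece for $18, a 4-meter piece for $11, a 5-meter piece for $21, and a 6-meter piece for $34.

Consider every possible first cut. r[k] is the best of p[i]+r[k−i] over all sellable i≤k.
r[1] = 3
r[2] = max(3+3, 11+0) = 11
r[3] = max(3+11, 11+3, 18+0) = 18
r[4] = max(3+18, 11+11, 18+3, 11+0) = 22
r[5] = max(3+22, 11+18, 18+11, 11+3, 21+0) = 29
r[6] = max(3+29, 11+22, 18+18, 11+11, 21+3, 34+0) = 36
One optimal cutting: 3 + 3 → $18 + $18 = $36.

36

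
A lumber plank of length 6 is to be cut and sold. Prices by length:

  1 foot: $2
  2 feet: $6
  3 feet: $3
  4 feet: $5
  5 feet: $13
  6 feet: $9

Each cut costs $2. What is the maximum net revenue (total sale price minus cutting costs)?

Let net[k] be the best obtainable value from length k. For each k, try every first piece i and keep the best of price[i] + net[k−i] minus the 2 cut fee when i<k.
net[1] = 2
net[2] = max(2+2-2, 6+0) = 6
net[3] = max(2+6-2, 6+2-2, 3+0) = 6
net[4] = max(2+6-2, 6+6-2, 3+2-2, 5+0) = 10
net[5] = max(2+10-2, 6+6-2, 3+6-2, 5+2-2, 13+0) = 13
net[6] = max(2+13-2, 6+10-2, 3+6-2, 5+6-2, 13+2-2, 9+0) = 14
One optimal plan: pieces 2 + 2 + 2 (2 cuts) → $18 − $4 = $14.

14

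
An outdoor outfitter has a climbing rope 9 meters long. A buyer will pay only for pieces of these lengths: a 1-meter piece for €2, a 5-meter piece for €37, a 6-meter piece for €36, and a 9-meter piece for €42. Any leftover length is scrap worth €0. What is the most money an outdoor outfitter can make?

Build best[k] bottom-up: best[k] = max over allowed piece i of (p[i] + best[k−i]).
best[1] = 2
best[2] = 4  (first piece 1, then best[1]=2)
best[3] = 6  (first piece 1, then best[2]=4)
best[4] = 8  (first piece 1, then best[3]=6)
best[5] = max(2+8, 37+0) = 37
best[6] = max(2+37, 37+2, 36+0) = 39
best[7] = max(2+39, 37+4, 36+2) = 41
best[8] = max(2+41, 37+6, 36+4) = 43
best[9] = max(2+43, 37+8, 36+6, 42+0) = 45
One optimal cutting: 5 + 1 + 1 + 1 + 1 → €45.

45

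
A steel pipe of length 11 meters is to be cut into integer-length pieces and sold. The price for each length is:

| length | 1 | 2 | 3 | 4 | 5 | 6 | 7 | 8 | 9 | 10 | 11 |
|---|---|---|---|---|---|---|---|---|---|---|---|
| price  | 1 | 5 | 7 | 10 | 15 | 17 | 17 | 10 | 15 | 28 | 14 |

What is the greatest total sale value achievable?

32

Consider every possible first cut. v[k] is the best of p[i]+v[k−i] over all sellable i≤k.
v[1] = 1
v[2] = max(1+1, 5+0) = 5
v[3] = max(1+5, 5+1, 7+0) = 7
v[4] = max(1+7, 5+5, 7+1, 10+0) = 10
v[5] = max(1+10, 5+7, 7+5, 10+1, 15+0) = 15
v[6] = max(1+15, 5+10, 7+7, 10+5, 15+1, 17+0) = 17
v[7] = max(1+17, 5+15, 7+10, …, 17+1, 17+0) = 20
v[8] = max(1+20, 5+17, 7+15, …, 17+1, 10+0) = 22
v[9] = max(1+22, 5+20, 7+17, …, 10+1, 15+0) = 25
v[10] = max(1+25, 5+22, 7+20, …, 15+1, 28+0) = 30
v[11] = max(1+30, 5+25, 7+22, …, 28+1, 14+0) = 32
One optimal cutting: 6 + 5 → $17 + $15 = $32.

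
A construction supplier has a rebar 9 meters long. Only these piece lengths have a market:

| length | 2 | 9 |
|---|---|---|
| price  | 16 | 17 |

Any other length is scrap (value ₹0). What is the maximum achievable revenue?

Build f[k] bottom-up: f[k] = max over allowed piece i of (p[i] + f[k−i]).
f[1] = 0
f[2] = 16
f[3] = 16
f[4] = 32  (first piece 2, then f[2]=16)
f[5] = 32
f[6] = 48  (first piece 2, then f[4]=32)
f[7] = 48
f[8] = 64  (first piece 2, then f[6]=48)
f[9] = max(16+48, 17+0) = 64
One optimal cutting: pieces 2 + 2 + 2 + 2 with 1 meter of scrap → ₹64.

64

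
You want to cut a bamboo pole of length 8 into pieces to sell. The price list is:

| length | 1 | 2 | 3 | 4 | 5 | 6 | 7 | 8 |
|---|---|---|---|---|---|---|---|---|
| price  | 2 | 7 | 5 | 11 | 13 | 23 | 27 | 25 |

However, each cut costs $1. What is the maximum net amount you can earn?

Let v[k] be the best obtainable value from length k. For each k, try every first piece i and keep the best of price[i] + v[k−i] minus the 1 cut fee when i<k.
v[1] = 2
v[2] = max(2+2-1, 7+0) = 7
v[3] = max(2+7-1, 7+2-1, 5+0) = 8
v[4] = max(2+8-1, 7+7-1, 5+2-1, 11+0) = 13
v[5] = max(2+13-1, 7+8-1, 5+7-1, 11+2-1, 13+0) = 14
v[6] = max(2+14-1, 7+13-1, 5+8-1, 11+7-1, 13+2-1, 23+0) = 23
v[7] = max(2+23-1, 7+14-1, 5+13-1, …, 23+2-1, 27+0) = 27
v[8] = max(2+27-1, 7+23-1, 5+14-1, …, 27+2-1, 25+0) = 29
One optimal plan: pieces 6 + 2 (1 cut) → $30 − $1 = $29.

29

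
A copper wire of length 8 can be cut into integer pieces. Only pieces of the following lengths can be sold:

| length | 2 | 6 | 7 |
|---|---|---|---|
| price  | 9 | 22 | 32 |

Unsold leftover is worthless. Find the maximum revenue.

Let f[k] be the best obtainable value from length k. For each k, try every first piece i and keep the best of price[i] + f[k−i].
f[1] = 0
f[2] = 9
f[3] = 9
f[4] = 18  (first piece 2, then f[2]=9)
f[5] = 18
f[6] = max(9+18, 22+0) = 27
f[7] = max(9+18, 22+0, 32+0) = 32
f[8] = max(9+27, 22+9, 32+0) = 36
One optimal cutting: 2 + 2 + 2 + 2 → €36.

36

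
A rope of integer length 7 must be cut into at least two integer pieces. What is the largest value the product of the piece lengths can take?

Let f[k] be the best product for length k (with at least one cut). For each first piece i, the rest contributes max(k−i, f[k−i]).
f[2] = 1×max(1,0) = 1×1 = 1
f[3] = 1×max(2,1) = 1×2 = 2
f[4] = 2×max(2,1) = 2×2 = 4
f[5] = 2×max(3,2) = 2×3 = 6
f[6] = 3×max(3,2) = 3×3 = 9
f[7] = 2×max(5,6) = 2×6 = 12
One optimal split: 3 + 2 + 2; product 3×2×2 = 12.

12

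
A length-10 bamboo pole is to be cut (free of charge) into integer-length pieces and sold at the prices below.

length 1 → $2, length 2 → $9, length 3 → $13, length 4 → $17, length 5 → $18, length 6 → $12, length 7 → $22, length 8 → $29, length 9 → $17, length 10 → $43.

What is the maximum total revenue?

Let R[k] be the best obtainable value from length k. For each k, try every first piece i and keep the best of price[i] + R[k−i].
R[1] = 2
R[2] = max(2+2, 9+0) = 9
R[3] = max(2+9, 9+2, 13+0) = 13
R[4] = max(2+13, 9+9, 13+2, 17+0) = 18
R[5] = max(2+18, 9+13, 13+9, 17+2, 18+0) = 22
R[6] = max(2+22, 9+18, 13+13, 17+9, 18+2, 12+0) = 27
R[7] = max(2+27, 9+22, 13+18, …, 12+2, 22+0) = 31
R[8] = max(2+31, 9+27, 13+22, …, 22+2, 29+0) = 36
R[9] = max(2+36, 9+31, 13+27, …, 29+2, 17+0) = 40
R[10] = max(2+40, 9+36, 13+31, …, 17+2, 43+0) = 45
One optimal cutting: 2 + 2 + 2 + 2 + 2 → $9 + $9 + $9 + $9 + $9 = $45.

45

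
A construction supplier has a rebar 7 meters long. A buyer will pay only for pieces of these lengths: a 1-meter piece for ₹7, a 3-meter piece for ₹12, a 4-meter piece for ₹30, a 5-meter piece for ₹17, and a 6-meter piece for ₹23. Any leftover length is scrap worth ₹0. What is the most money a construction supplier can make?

51

Build r[k] bottom-up: r[k] = max over allowed piece i of (p[i] + r[k−i]).
r[1] = 7
r[2] = 14  (first piece 1, then r[1]=7)
r[3] = max(7+14, 12+0) = 21
r[4] = max(7+21, 12+7, 30+0) = 30
r[5] = max(7+30, 12+14, 30+7, 17+0) = 37
r[6] = max(7+37, 12+21, 30+14, 17+7, 23+0) = 44
r[7] = max(7+44, 12+30, 30+21, 17+14, 23+7) = 51
One optimal cutting: 4 + 1 + 1 + 1 → ₹51.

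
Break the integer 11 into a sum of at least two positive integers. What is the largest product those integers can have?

Fill m[k] for k=2..11: at each k try every first piece i and multiply by the better of (k−i) uncut or m[k−i].
m[2] = 1×max(1,0) = 1×1 = 1
m[3] = 1×max(2,1) = 1×2 = 2
m[4] = 2×max(2,1) = 2×2 = 4
m[5] = 2×max(3,2) = 2×3 = 6
m[6] = 3×max(3,2) = 3×3 = 9
m[7] = 2×max(5,6) = 2×6 = 12
m[8] = 2×max(6,9) = 2×9 = 18
m[9] = 3×max(6,9) = 3×9 = 27
m[10] = 2×max(8,18) = 2×18 = 36
m[11] = 2×max(9,27) = 2×27 = 54
One optimal split: 3 + 3 + 3 + 2; product 3×3×3×2 = 54.

54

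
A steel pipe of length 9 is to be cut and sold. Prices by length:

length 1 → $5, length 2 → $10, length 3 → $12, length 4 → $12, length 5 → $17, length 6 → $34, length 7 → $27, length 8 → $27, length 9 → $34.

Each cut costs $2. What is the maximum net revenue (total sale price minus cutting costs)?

Build v[k] bottom-up: v[k] = max over allowed piece i of (p[i] + v[k−i]) − 2 per cut.
v[1] = 5
v[2] = 10
v[3] = 13  (first piece 1, then v[2]=10)
v[4] = 18  (first piece 2, then v[2]=10)
v[5] = 21  (first piece 1, then v[4]=18)
v[6] = 34
v[7] = 37  (first piece 1, then v[6]=34)
v[8] = 42  (first piece 2, then v[6]=34)
v[9] = 45  (first piece 1, then v[8]=42)
One optimal plan: pieces 6 + 2 + 1 (2 cuts) → $49 − $4 = $45.

45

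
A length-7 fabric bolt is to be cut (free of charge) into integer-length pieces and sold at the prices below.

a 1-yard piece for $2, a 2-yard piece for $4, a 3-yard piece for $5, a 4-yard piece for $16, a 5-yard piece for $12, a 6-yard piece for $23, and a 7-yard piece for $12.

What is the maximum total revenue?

25

Consider every possible first cut. R[k] is the best of p[i]+R[k−i] over all sellable i≤k.
R[1] = 2
R[2] = max(2+2, 4+0) = 4
R[3] = max(2+4, 4+2, 5+0) = 6
R[4] = max(2+6, 4+4, 5+2, 16+0) = 16
R[5] = max(2+16, 4+6, 5+4, 16+2, 12+0) = 18
R[6] = max(2+18, 4+16, 5+6, 16+4, 12+2, 23+0) = 23
R[7] = max(2+23, 4+18, 5+16, …, 23+2, 12+0) = 25
One optimal cutting: 6 + 1 → $23 + $2 = $25.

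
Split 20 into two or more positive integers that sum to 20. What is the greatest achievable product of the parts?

Define prod[k] = max over 1≤i<k of i · max(k−i, prod[k−i]); the inner max lets the remainder stay uncut if that's better.
prod[2] = 1·max(1,0) = 1·1 = 1
prod[3] = max(1·2, 2·1) = 2
prod[4] = max(1·3, 2·2, 3·1) = 4
prod[5] = max(1·4, 2·3, 3·2, 4·1) = 6
prod[6] = max(1·6, 2·4, 3·3, 4·2, 5·1) = 9
prod[7] = max(1·9, 2·6, 3·4, 4·3, 5·2, 6·1) = 12
prod[8] = max(1·12, 2·9, 3·6, …, 6·2, 7·1) = 18
prod[9] = max(1·18, 2·12, 3·9, …, 7·2, 8·1) = 27
prod[10] = max(1·27, 2·18, 3·12, …, 8·2, 9·1) = 36
prod[11] = max(1·36, 2·27, 3·18, …, 9·2, 10·1) = 54
prod[12] = max(1·54, 2·36, 3·27, …, 10·2, 11·1) = 81
prod[13] = max(1·81, 2·54, 3·36, …, 11·2, 12·1) = 108
prod[14] = max(1·108, 2·81, 3·54, …, 12·2, 13·1) = 162
prod[15] = max(1·162, 2·108, 3·81, …, 13·2, 14·1) = 243
prod[16] = max(1·243, 2·162, 3·108, …, 14·2, 15·1) = 324
prod[17] = max(1·324, 2·243, 3·162, …, 15·2, 16·1) = 486
prod[18] = max(1·486, 2·324, 3·243, …, 16·2, 17·1) = 729
prod[19] = max(1·729, 2·486, 3·324, …, 17·2, 18·1) = 972
prod[20] = max(1·972, 2·729, 3·486, …, 18·2, 19·1) = 1458
One optimal split: 3 + 3 + 3 + 3 + 3 + 3 + 2; product 3·3·3·3·3·3·2 = 1458.

1458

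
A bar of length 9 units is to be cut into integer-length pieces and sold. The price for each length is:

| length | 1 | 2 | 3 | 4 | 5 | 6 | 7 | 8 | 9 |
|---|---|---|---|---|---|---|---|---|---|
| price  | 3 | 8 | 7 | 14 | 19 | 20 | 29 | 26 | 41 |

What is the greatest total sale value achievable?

Build best[k] bottom-up: best[k] = max over allowed piece i of (p[i] + best[k−i]).
best[1] = 3
best[2] = max(3+3, 8+0) = 8
best[3] = max(3+8, 8+3, 7+0) = 11
best[4] = max(3+11, 8+8, 7+3, 14+0) = 16
best[5] = max(3+16, 8+11, 7+8, 14+3, 19+0) = 19
best[6] = max(3+19, 8+16, 7+11, 14+8, 19+3, 20+0) = 24
best[7] = max(3+24, 8+19, 7+16, …, 20+3, 29+0) = 29
best[8] = max(3+29, 8+24, 7+19, …, 29+3, 26+0) = 32
best[9] = max(3+32, 8+29, 7+24, …, 26+3, 41+0) = 41
Best is to sell the whole 9-unit piece uncut for 41.

41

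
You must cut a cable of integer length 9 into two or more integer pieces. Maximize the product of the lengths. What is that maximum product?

27

Fill prod[k] for k=2..9: at each k try every first piece i and multiply by the better of (k−i) uncut or prod[k−i].
prod[2] = 1·max(1,0) = 1·1 = 1
prod[3] = 1·max(2,1) = 1·2 = 2
prod[4] = 2·max(2,1) = 2·2 = 4
prod[5] = 2·max(3,2) = 2·3 = 6
prod[6] = 3·max(3,2) = 3·3 = 9
prod[7] = 2·max(5,6) = 2·6 = 12
prod[8] = 2·max(6,9) = 2·9 = 18
prod[9] = 3·max(6,9) = 3·9 = 27
One optimal split: 3 + 3 + 3; product 3·3·3 = 27.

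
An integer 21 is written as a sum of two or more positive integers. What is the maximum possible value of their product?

Let P[k] be the best product for length k (with at least one cut). For each first piece i, the rest contributes max(k−i, P[k−i]).
Small cases: P[2]=1, P[3]=2, P[4]=4, P[5]=6, P[6]=9, P[7]=12, P[8]=18, P[9]=27, P[10]=36, P[11]=54, P[12]=81, P[13]=108, P[14]=162, P[15]=243, P[16]=324.
P[17] = max(1·324, 2·243, 3·162, …, 15·2, 16·1) = 486
P[18] = max(1·486, 2·324, 3·243, …, 16·2, 17·1) = 729
P[19] = max(1·729, 2·486, 3·324, …, 17·2, 18·1) = 972
P[20] = max(1·972, 2·729, 3·486, …, 18·2, 19·1) = 1458
P[21] = max(1·1458, 2·972, 3·729, …, 19·2, 20·1) = 2187
One optimal split: 3 + 3 + 3 + 3 + 3 + 3 + 3; product 3·3·3·3·3·3·3 = 2187.

2187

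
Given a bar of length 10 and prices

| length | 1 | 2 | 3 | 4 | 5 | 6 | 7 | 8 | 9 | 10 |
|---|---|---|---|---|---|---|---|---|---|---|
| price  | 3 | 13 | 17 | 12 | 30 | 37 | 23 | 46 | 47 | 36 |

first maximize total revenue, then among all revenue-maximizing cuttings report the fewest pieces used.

5

Let r[k] be the best obtainable value from length k. For each k, try every first piece i and keep the best of price[i] + r[k−i].
r[1] = 3
r[2] = max(3+3, 13+0) = 13
r[3] = max(3+13, 13+3, 17+0) = 17
r[4] = max(3+17, 13+13, 17+3, 12+0) = 26
r[5] = max(3+26, 13+17, 17+13, 12+3, 30+0) = 30
r[6] = max(3+30, 13+26, 17+17, 12+13, 30+3, 37+0) = 39
r[7] = max(3+39, 13+30, 17+26, …, 37+3, 23+0) = 43
r[8] = max(3+43, 13+39, 17+30, …, 23+3, 46+0) = 52
r[9] = max(3+52, 13+43, 17+39, …, 46+3, 47+0) = 56
r[10] = max(3+56, 13+52, 17+43, …, 47+3, 36+0) = 65
Maximum revenue is €65.
Now minimize piece count subject to staying optimal: for each k, pieces[k] = 1 + min over i with p[i]+r[k−i]=r[k] of pieces[k−i].
pieces[7] = 2
pieces[8] = 4
pieces[9] = 3
pieces[10] = 5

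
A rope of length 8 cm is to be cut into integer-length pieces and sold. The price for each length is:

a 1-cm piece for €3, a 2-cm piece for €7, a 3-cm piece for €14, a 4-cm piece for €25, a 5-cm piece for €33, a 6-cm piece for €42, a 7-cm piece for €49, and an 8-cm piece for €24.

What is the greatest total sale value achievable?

52

Build R[k] bottom-up: R[k] = max over allowed piece i of (p[i] + R[k−i]).
R[1] = 3
R[2] = max(3+3, 7+0) = 7
R[3] = max(3+7, 7+3, 14+0) = 14
R[4] = max(3+14, 7+7, 14+3, 25+0) = 25
R[5] = max(3+25, 7+14, 14+7, 25+3, 33+0) = 33
R[6] = max(3+33, 7+25, 14+14, 25+7, 33+3, 42+0) = 42
R[7] = max(3+42, 7+33, 14+25, …, 42+3, 49+0) = 49
R[8] = max(3+49, 7+42, 14+33, …, 49+3, 24+0) = 52
One optimal cutting: 7 + 1 → €49 + €3 = €52.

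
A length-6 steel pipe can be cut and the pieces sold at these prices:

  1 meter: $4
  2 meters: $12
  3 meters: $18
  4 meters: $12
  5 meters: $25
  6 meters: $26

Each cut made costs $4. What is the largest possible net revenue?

Let r[k] be the best obtainable value from length k. For each k, try every first piece i and keep the best of price[i] + r[k−i] minus the 4 cut fee when i<k.
r[1] = 4
r[2] = 12
r[3] = 18
r[4] = 20  (first piece 2, then r[2]=12)
r[5] = 26  (first piece 2, then r[3]=18)
r[6] = 32  (first piece 3, then r[3]=18)
One optimal plan: pieces 3 + 3 (1 cut) → $36 − $4 = $32.

32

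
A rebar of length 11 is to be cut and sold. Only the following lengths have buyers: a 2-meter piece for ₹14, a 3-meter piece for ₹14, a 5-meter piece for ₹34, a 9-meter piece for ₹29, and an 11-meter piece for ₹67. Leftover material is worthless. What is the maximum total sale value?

76

Consider every possible first cut. best[k] is the best of p[i]+best[k−i] over all sellable i≤k.
best[1] = 0
best[2] = 14
best[3] = max(14+0, 14+0) = 14
best[4] = max(14+14, 14+0) = 28
best[5] = max(14+14, 14+14, 34+0) = 34
best[6] = max(14+28, 14+14, 34+0) = 42
best[7] = max(14+34, 14+28, 34+14) = 48
best[8] = max(14+42, 14+34, 34+14) = 56
best[9] = max(14+48, 14+42, 34+28, 29+0) = 62
best[10] = max(14+56, 14+48, 34+34, 29+0) = 70
best[11] = max(14+62, 14+56, 34+42, 29+14, 67+0) = 76
One optimal cutting: 5 + 2 + 2 + 2 → ₹76.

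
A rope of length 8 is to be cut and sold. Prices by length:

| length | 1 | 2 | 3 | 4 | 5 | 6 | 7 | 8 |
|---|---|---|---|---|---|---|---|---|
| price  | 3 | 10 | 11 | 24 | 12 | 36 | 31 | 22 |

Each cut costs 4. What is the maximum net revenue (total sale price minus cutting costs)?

44

Let v[k] be the best obtainable value from length k. For each k, try every first piece i and keep the best of price[i] + v[k−i] minus the 4 cut fee when i<k.
v[1] = 3
v[2] = max(3+3-4, 10+0) = 10
v[3] = max(3+10-4, 10+3-4, 11+0) = 11
v[4] = max(3+11-4, 10+10-4, 11+3-4, 24+0) = 24
v[5] = max(3+24-4, 10+11-4, 11+10-4, 24+3-4, 12+0) = 23
v[6] = max(3+23-4, 10+24-4, 11+11-4, 24+10-4, 12+3-4, 36+0) = 36
v[7] = max(3+36-4, 10+23-4, 11+24-4, …, 36+3-4, 31+0) = 35
v[8] = max(3+35-4, 10+36-4, 11+23-4, …, 31+3-4, 22+0) = 44
One optimal plan: pieces 4 + 4 (1 cut) → 48 − 4 = 44.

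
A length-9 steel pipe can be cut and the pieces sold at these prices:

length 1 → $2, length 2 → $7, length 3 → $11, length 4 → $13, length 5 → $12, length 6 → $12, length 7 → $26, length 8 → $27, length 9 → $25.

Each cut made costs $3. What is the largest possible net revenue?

Build net[k] bottom-up: net[k] = max over allowed piece i of (p[i] + net[k−i]) − 3 per cut.
net[1] = 2
net[2] = 7
net[3] = 11
net[4] = 13
net[5] = 15  (first piece 2, then net[3]=11)
net[6] = 19  (first piece 3, then net[3]=11)
net[7] = 26
net[8] = 27
net[9] = 30  (first piece 2, then net[7]=26)
One optimal plan: pieces 7 + 2 (1 cut) → $33 − $3 = $30.

30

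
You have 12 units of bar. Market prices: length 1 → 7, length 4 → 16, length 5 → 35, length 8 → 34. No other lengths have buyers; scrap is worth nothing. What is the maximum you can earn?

Let best[k] be the best obtainable value from length k. For each k, try every first piece i and keep the best of price[i] + best[k−i].
best[1] = 7
best[2] = 14  (first piece 1, then best[1]=7)
best[3] = 21  (first piece 1, then best[2]=14)
best[4] = 28  (first piece 1, then best[3]=21)
best[5] = 35  (first piece 1, then best[4]=28)
best[6] = 42  (first piece 1, then best[5]=35)
best[7] = 49  (first piece 1, then best[6]=42)
best[8] = 56  (first piece 1, then best[7]=49)
best[9] = 63  (first piece 1, then best[8]=56)
best[10] = 70  (first piece 1, then best[9]=63)
best[11] = 77  (first piece 1, then best[10]=70)
best[12] = 84  (first piece 1, then best[11]=77)
One optimal cutting: 1 + 1 + 1 + 1 + 1 + 1 + 1 + 1 + 1 + 1 + 1 + 1 → 84.

84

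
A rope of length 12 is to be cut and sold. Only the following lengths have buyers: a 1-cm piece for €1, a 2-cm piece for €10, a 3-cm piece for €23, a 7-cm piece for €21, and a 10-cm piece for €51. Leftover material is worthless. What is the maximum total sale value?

Consider every possible first cut. r[k] is the best of p[i]+r[k−i] over all sellable i≤k.
r[1] = 1
r[2] = 10
r[3] = 23
r[4] = 24  (first piece 1, then r[3]=23)
r[5] = 33  (first piece 2, then r[3]=23)
r[6] = 46  (first piece 3, then r[3]=23)
r[7] = 47  (first piece 1, then r[6]=46)
r[8] = 56  (first piece 2, then r[6]=46)
r[9] = 69  (first piece 3, then r[6]=46)
r[10] = 70  (first piece 1, then r[9]=69)
r[11] = 79  (first piece 2, then r[9]=69)
r[12] = 92  (first piece 3, then r[9]=69)
One optimal cutting: 3 + 3 + 3 + 3 → €92.

92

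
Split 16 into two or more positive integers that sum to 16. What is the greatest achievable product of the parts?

324

Let P[k] be the best product for length k (with at least one cut). For each first piece i, the rest contributes max(k−i, P[k−i]).
P[2] = 1*max(1,0) = 1*1 = 1
P[3] = 1*max(2,1) = 1*2 = 2
P[4] = 2*max(2,1) = 2*2 = 4
P[5] = 2*max(3,2) = 2*3 = 6
P[6] = 3*max(3,2) = 3*3 = 9
P[7] = 2*max(5,6) = 2*6 = 12
P[8] = 2*max(6,9) = 2*9 = 18
P[9] = 3*max(6,9) = 3*9 = 27
P[10] = 2*max(8,18) = 2*18 = 36
P[11] = 2*max(9,27) = 2*27 = 54
P[12] = 3*max(9,27) = 3*27 = 81
P[13] = 2*max(11,54) = 2*54 = 108
P[14] = 2*max(12,81) = 2*81 = 162
P[15] = 3*max(12,81) = 3*81 = 243
P[16] = 2*max(14,162) = 2*162 = 324
One optimal split: 3 + 3 + 3 + 3 + 2 + 2; product 3*3*3*3*2*2 = 324.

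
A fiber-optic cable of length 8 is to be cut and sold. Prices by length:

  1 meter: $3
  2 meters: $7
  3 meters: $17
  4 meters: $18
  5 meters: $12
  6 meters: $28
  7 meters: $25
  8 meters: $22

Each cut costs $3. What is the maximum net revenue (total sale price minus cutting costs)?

35

Build r[k] bottom-up: r[k] = max over allowed piece i of (p[i] + r[k−i]) − 3 per cut.
r[1] = 3
r[2] = max(3+3-3, 7+0) = 7
r[3] = max(3+7-3, 7+3-3, 17+0) = 17
r[4] = max(3+17-3, 7+7-3, 17+3-3, 18+0) = 18
r[5] = max(3+18-3, 7+17-3, 17+7-3, 18+3-3, 12+0) = 21
r[6] = max(3+21-3, 7+18-3, 17+17-3, 18+7-3, 12+3-3, 28+0) = 31
r[7] = max(3+31-3, 7+21-3, 17+18-3, …, 28+3-3, 25+0) = 32
r[8] = max(3+32-3, 7+31-3, 17+21-3, …, 25+3-3, 22+0) = 35
One optimal plan: pieces 3 + 3 + 2 (2 cuts) → $41 − $6 = $35.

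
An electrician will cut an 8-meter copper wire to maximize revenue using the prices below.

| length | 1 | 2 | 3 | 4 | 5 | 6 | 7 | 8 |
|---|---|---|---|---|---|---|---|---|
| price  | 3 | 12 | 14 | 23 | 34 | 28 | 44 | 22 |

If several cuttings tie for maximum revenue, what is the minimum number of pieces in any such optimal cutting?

Let r[k] be the best obtainable value from length k. For each k, try every first piece i and keep the best of price[i] + r[k−i].
r[1] = 3
r[2] = 12
r[3] = 15  (first piece 1, then r[2]=12)
r[4] = 24  (first piece 2, then r[2]=12)
r[5] = 34
r[6] = 37  (first piece 1, then r[5]=34)
r[7] = 46  (first piece 2, then r[5]=34)
r[8] = 49  (first piece 1, then r[7]=46)
Maximum revenue is €49.
Now minimize piece count subject to staying optimal: for each k, pieces[k] = 1 + min over i with p[i]+r[k−i]=r[k] of pieces[k−i].
pieces[5] = 1
pieces[6] = 2
pieces[7] = 2
pieces[8] = 3

3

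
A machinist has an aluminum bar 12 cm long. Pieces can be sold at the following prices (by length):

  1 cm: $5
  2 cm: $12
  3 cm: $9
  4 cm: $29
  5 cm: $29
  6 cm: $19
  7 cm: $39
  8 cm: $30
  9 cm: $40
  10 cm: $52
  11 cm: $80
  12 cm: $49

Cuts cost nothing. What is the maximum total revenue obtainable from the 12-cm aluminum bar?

Consider every possible first cut. best[k] is the best of p[i]+best[k−i] over all sellable i≤k.
best[1] = 5
best[2] = 12
best[3] = 17  (first piece 1, then best[2]=12)
best[4] = 29
best[5] = 34  (first piece 1, then best[4]=29)
best[6] = 41  (first piece 2, then best[4]=29)
best[7] = 46  (first piece 1, then best[6]=41)
best[8] = 58  (first piece 4, then best[4]=29)
best[9] = 63  (first piece 1, then best[8]=58)
best[10] = 70  (first piece 2, then best[8]=58)
best[11] = 80
best[12] = 87  (first piece 4, then best[8]=58)
One optimal cutting: 4 + 4 + 4 → $29 + $29 + $29 = $87.

87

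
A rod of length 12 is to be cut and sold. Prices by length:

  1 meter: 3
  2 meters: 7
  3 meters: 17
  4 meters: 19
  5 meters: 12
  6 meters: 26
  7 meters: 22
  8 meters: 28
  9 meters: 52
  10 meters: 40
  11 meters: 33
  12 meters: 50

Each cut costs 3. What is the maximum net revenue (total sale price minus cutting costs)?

66

Build net[k] bottom-up: net[k] = max over allowed piece i of (p[i] + net[k−i]) − 3 per cut.
net[1] = 3
net[2] = 7
net[3] = 17
net[4] = 19
net[5] = 21  (first piece 2, then net[3]=17)
net[6] = 31  (first piece 3, then net[3]=17)
net[7] = 33  (first piece 3, then net[4]=19)
net[8] = 35  (first piece 2, then net[6]=31)
net[9] = 52
net[10] = 52  (first piece 1, then net[9]=52)
net[11] = 56  (first piece 2, then net[9]=52)
net[12] = 66  (first piece 3, then net[9]=52)
One optimal plan: pieces 9 + 3 (1 cut) → 69 − 3 = 66.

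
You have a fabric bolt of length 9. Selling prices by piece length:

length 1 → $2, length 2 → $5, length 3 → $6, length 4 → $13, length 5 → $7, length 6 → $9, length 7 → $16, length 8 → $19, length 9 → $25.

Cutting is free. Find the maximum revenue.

Build v[k] bottom-up: v[k] = max over allowed piece i of (p[i] + v[k−i]).
v[1] = 2
v[2] = 5
v[3] = 7  (first piece 1, then v[2]=5)
v[4] = 13
v[5] = 15  (first piece 1, then v[4]=13)
v[6] = 18  (first piece 2, then v[4]=13)
v[7] = 20  (first piece 1, then v[6]=18)
v[8] = 26  (first piece 4, then v[4]=13)
v[9] = 28  (first piece 1, then v[8]=26)
One optimal cutting: 4 + 4 + 1 → $13 + $13 + $2 = $28.

28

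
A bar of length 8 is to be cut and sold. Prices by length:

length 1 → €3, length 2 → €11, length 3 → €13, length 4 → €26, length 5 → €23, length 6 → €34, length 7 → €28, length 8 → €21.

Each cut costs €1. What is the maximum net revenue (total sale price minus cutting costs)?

51

Consider every possible first cut. net[k] is the best of p[i]+net[k−i] over all sellable i≤k, charging 1 whenever i<k.
net[1] = 3
net[2] = max(3+3-1, 11+0) = 11
net[3] = max(3+11-1, 11+3-1, 13+0) = 13
net[4] = max(3+13-1, 11+11-1, 13+3-1, 26+0) = 26
net[5] = max(3+26-1, 11+13-1, 13+11-1, 26+3-1, 23+0) = 28
net[6] = max(3+28-1, 11+26-1, 13+13-1, 26+11-1, 23+3-1, 34+0) = 36
net[7] = max(3+36-1, 11+28-1, 13+26-1, …, 34+3-1, 28+0) = 38
net[8] = max(3+38-1, 11+36-1, 13+28-1, …, 28+3-1, 21+0) = 51
One optimal plan: pieces 4 + 4 (1 cut) → €52 − €1 = €51.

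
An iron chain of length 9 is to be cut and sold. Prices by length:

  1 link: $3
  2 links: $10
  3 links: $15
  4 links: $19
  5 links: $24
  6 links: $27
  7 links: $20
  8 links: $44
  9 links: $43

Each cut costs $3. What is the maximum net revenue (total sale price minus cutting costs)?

Build v[k] bottom-up: v[k] = max over allowed piece i of (p[i] + v[k−i]) − 3 per cut.
v[1] = 3
v[2] = 10
v[3] = 15
v[4] = 19
v[5] = 24
v[6] = 27  (first piece 3, then v[3]=15)
v[7] = 31  (first piece 2, then v[5]=24)
v[8] = 44
v[9] = 44  (first piece 1, then v[8]=44)
One optimal plan: pieces 8 + 1 (1 cut) → $47 − $3 = $44.

44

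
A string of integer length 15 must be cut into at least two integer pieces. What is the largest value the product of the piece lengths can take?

243

Let g[k] be the best product for length k (with at least one cut). For each first piece i, the rest contributes max(k−i, g[k−i]).
g[2] = 1·max(1,0) = 1·1 = 1
g[3] = max(1·2, 2·1) = 2
g[4] = max(1·3, 2·2, 3·1) = 4
g[5] = max(1·4, 2·3, 3·2, 4·1) = 6
g[6] = max(1·6, 2·4, 3·3, 4·2, 5·1) = 9
g[7] = max(1·9, 2·6, 3·4, 4·3, 5·2, 6·1) = 12
g[8] = max(1·12, 2·9, 3·6, …, 6·2, 7·1) = 18
g[9] = max(1·18, 2·12, 3·9, …, 7·2, 8·1) = 27
g[10] = max(1·27, 2·18, 3·12, …, 8·2, 9·1) = 36
g[11] = max(1·36, 2·27, 3·18, …, 9·2, 10·1) = 54
g[12] = max(1·54, 2·36, 3·27, …, 10·2, 11·1) = 81
g[13] = max(1·81, 2·54, 3·36, …, 11·2, 12·1) = 108
g[14] = max(1·108, 2·81, 3·54, …, 12·2, 13·1) = 162
g[15] = max(1·162, 2·108, 3·81, …, 13·2, 14·1) = 243
One optimal split: 3 + 3 + 3 + 3 + 3; product 3·3·3·3·3 = 243.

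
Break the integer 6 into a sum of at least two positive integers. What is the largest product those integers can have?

9

Define P[k] = max over 1≤i<k of i · max(k−i, P[k−i]); the inner max lets the remainder stay uncut if that's better.
P[2] = 1×max(1,0) = 1×1 = 1
P[3] = 1×max(2,1) = 1×2 = 2
P[4] = 2×max(2,1) = 2×2 = 4
P[5] = 2×max(3,2) = 2×3 = 6
P[6] = 3×max(3,2) = 3×3 = 9
One optimal split: 3 + 3; product 3×3 = 9.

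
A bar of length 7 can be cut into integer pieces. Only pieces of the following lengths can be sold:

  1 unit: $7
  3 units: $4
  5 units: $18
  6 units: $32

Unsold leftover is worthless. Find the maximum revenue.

Build best[k] bottom-up: best[k] = max over allowed piece i of (p[i] + best[k−i]).
best[1] = 7
best[2] = 14  (first piece 1, then best[1]=7)
best[3] = max(7+14, 4+0) = 21
best[4] = max(7+21, 4+7) = 28
best[5] = max(7+28, 4+14, 18+0) = 35
best[6] = max(7+35, 4+21, 18+7, 32+0) = 42
best[7] = max(7+42, 4+28, 18+14, 32+7) = 49
One optimal cutting: 1 + 1 + 1 + 1 + 1 + 1 + 1 → $49.

49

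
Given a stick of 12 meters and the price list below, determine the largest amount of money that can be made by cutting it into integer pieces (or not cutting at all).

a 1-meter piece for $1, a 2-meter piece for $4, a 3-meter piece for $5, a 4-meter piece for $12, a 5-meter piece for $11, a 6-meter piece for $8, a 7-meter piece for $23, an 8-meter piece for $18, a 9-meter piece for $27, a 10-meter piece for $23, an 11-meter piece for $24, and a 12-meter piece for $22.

36

Build R[k] bottom-up: R[k] = max over allowed piece i of (p[i] + R[k−i]).
R[1] = 1
R[2] = 4
R[3] = 5  (first piece 1, then R[2]=4)
R[4] = 12
R[5] = 13  (first piece 1, then R[4]=12)
R[6] = 16  (first piece 2, then R[4]=12)
R[7] = 23
R[8] = 24  (first piece 1, then R[7]=23)
R[9] = 27  (first piece 2, then R[7]=23)
R[10] = 28  (first piece 1, then R[9]=27)
R[11] = 35  (first piece 4, then R[7]=23)
R[12] = 36  (first piece 1, then R[11]=35)
One optimal cutting: 7 + 4 + 1 → $23 + $12 + $1 = $36.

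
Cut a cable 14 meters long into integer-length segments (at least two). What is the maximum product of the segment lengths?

Fill g[k] for k=2..14: at each k try every first piece i and multiply by the better of (k−i) uncut or g[k−i].
Small cases: g[2]=1, g[3]=2, g[4]=4, g[5]=6, g[6]=9, g[7]=12.
g[8] = 2·max(6,9) = 2·9 = 18
g[9] = 3·max(6,9) = 3·9 = 27
g[10] = 2·max(8,18) = 2·18 = 36
g[11] = 2·max(9,27) = 2·27 = 54
g[12] = 3·max(9,27) = 3·27 = 81
g[13] = 2·max(11,54) = 2·54 = 108
g[14] = 2·max(12,81) = 2·81 = 162
One optimal split: 3 + 3 + 3 + 3 + 2; product 3·3·3·3·2 = 162.

162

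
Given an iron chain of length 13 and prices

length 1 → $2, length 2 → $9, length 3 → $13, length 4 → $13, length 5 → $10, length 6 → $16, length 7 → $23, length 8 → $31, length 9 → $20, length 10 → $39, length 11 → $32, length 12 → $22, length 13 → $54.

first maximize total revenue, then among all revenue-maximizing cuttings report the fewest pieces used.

6

Consider every possible first cut. r[k] is the best of p[i]+r[k−i] over all sellable i≤k.
r[1] = 2
r[2] = 9
r[3] = 13
r[4] = 18  (first piece 2, then r[2]=9)
r[5] = 22  (first piece 2, then r[3]=13)
r[6] = 27  (first piece 2, then r[4]=18)
r[7] = 31  (first piece 2, then r[5]=22)
r[8] = 36  (first piece 2, then r[6]=27)
r[9] = 40  (first piece 2, then r[7]=31)
r[10] = 45  (first piece 2, then r[8]=36)
r[11] = 49  (first piece 2, then r[9]=40)
r[12] = 54  (first piece 2, then r[10]=45)
r[13] = 58  (first piece 2, then r[11]=49)
Maximum revenue is $58.
Now minimize piece count subject to staying optimal: for each k, pieces[k] = 1 + min over i with p[i]+r[k−i]=r[k] of pieces[k−i].
pieces[10] = 5
pieces[11] = 5
pieces[12] = 6
pieces[13] = 6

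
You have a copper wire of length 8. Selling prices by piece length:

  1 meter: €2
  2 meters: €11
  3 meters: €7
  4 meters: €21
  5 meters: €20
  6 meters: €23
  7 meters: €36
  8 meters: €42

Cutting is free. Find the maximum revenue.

Consider every possible first cut. R[k] is the best of p[i]+R[k−i] over all sellable i≤k.
R[1] = 2
R[2] = max(2+2, 11+0) = 11
R[3] = max(2+11, 11+2, 7+0) = 13
R[4] = max(2+13, 11+11, 7+2, 21+0) = 22
R[5] = max(2+22, 11+13, 7+11, 21+2, 20+0) = 24
R[6] = max(2+24, 11+22, 7+13, 21+11, 20+2, 23+0) = 33
R[7] = max(2+33, 11+24, 7+22, …, 23+2, 36+0) = 36
R[8] = max(2+36, 11+33, 7+24, …, 36+2, 42+0) = 44
One optimal cutting: 2 + 2 + 2 + 2 → €11 + €11 + €11 + €11 = €44.

44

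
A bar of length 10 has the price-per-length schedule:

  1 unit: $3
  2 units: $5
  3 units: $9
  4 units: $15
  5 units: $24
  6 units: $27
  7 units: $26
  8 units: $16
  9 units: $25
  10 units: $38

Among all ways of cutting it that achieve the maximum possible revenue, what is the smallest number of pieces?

Let r[k] be the best obtainable value from length k. For each k, try every first piece i and keep the best of price[i] + r[k−i].
r[1] = 3
r[2] = max(3+3, 5+0) = 6
r[3] = max(3+6, 5+3, 9+0) = 9
r[4] = max(3+9, 5+6, 9+3, 15+0) = 15
r[5] = max(3+15, 5+9, 9+6, 15+3, 24+0) = 24
r[6] = max(3+24, 5+15, 9+9, 15+6, 24+3, 27+0) = 27
r[7] = max(3+27, 5+24, 9+15, …, 27+3, 26+0) = 30
r[8] = max(3+30, 5+27, 9+24, …, 26+3, 16+0) = 33
r[9] = max(3+33, 5+30, 9+27, …, 16+3, 25+0) = 39
r[10] = max(3+39, 5+33, 9+30, …, 25+3, 38+0) = 48
Maximum revenue is $48.
Now minimize piece count subject to staying optimal: for each k, pieces[k] = 1 + min over i with p[i]+r[k−i]=r[k] of pieces[k−i].
pieces[7] = 2
pieces[8] = 2
pieces[9] = 2
pieces[10] = 2

2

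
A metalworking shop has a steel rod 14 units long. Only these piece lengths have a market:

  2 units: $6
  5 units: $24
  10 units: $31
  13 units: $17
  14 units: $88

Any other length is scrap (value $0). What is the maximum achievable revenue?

Consider every possible first cut. f[k] is the best of p[i]+f[k−i] over all sellable i≤k.
f[1] = 0
f[2] = 6
f[3] = 6
f[4] = 12  (first piece 2, then f[2]=6)
f[5] = 24
f[6] = 24
f[7] = 30  (first piece 2, then f[5]=24)
f[8] = 30
f[9] = 36  (first piece 2, then f[7]=30)
f[10] = 48  (first piece 5, then f[5]=24)
f[11] = 48
f[12] = 54  (first piece 2, then f[10]=48)
f[13] = 54
f[14] = 88
One optimal cutting: 14 → $88.

88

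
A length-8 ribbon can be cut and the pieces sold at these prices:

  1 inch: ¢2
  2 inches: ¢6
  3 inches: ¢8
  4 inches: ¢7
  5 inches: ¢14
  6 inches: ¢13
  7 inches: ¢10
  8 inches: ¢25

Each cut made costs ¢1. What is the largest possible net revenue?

Consider every possible first cut. r[k] is the best of p[i]+r[k−i] over all sellable i≤k, charging 1 whenever i<k.
r[1] = 2
r[2] = max(2+2-1, 6+0) = 6
r[3] = max(2+6-1, 6+2-1, 8+0) = 8
r[4] = max(2+8-1, 6+6-1, 8+2-1, 7+0) = 11
r[5] = max(2+11-1, 6+8-1, 8+6-1, 7+2-1, 14+0) = 14
r[6] = max(2+14-1, 6+11-1, 8+8-1, 7+6-1, 14+2-1, 13+0) = 16
r[7] = max(2+16-1, 6+14-1, 8+11-1, …, 13+2-1, 10+0) = 19
r[8] = max(2+19-1, 6+16-1, 8+14-1, …, 10+2-1, 25+0) = 25
Best is to make no cuts and sell whole for ¢25.

25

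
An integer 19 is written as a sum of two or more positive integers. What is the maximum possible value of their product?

Let f[k] be the best product for length k (with at least one cut). For each first piece i, the rest contributes max(k−i, f[k−i]).
f[2] = 1*max(1,0) = 1*1 = 1
f[3] = 1*max(2,1) = 1*2 = 2
f[4] = 2*max(2,1) = 2*2 = 4
f[5] = 2*max(3,2) = 2*3 = 6
f[6] = 3*max(3,2) = 3*3 = 9
f[7] = 2*max(5,6) = 2*6 = 12
f[8] = 2*max(6,9) = 2*9 = 18
f[9] = 3*max(6,9) = 3*9 = 27
f[10] = 2*max(8,18) = 2*18 = 36
f[11] = 2*max(9,27) = 2*27 = 54
f[12] = 3*max(9,27) = 3*27 = 81
f[13] = 2*max(11,54) = 2*54 = 108
f[14] = 2*max(12,81) = 2*81 = 162
f[15] = 3*max(12,81) = 3*81 = 243
f[16] = 2*max(14,162) = 2*162 = 324
f[17] = 2*max(15,243) = 2*243 = 486
f[18] = 3*max(15,243) = 3*243 = 729
f[19] = 2*max(17,486) = 2*486 = 972
One optimal split: 3 + 3 + 3 + 3 + 3 + 2 + 2; product 3*3*3*3*3*2*2 = 972.

972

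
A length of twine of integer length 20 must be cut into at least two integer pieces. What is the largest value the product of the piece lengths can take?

Define g[k] = max over 1≤i<k of i · max(k−i, g[k−i]); the inner max lets the remainder stay uncut if that's better.
g[2] = 1*max(1,0) = 1*1 = 1
g[3] = 1*max(2,1) = 1*2 = 2
g[4] = 2*max(2,1) = 2*2 = 4
g[5] = 2*max(3,2) = 2*3 = 6
g[6] = 3*max(3,2) = 3*3 = 9
g[7] = 2*max(5,6) = 2*6 = 12
g[8] = 2*max(6,9) = 2*9 = 18
g[9] = 3*max(6,9) = 3*9 = 27
g[10] = 2*max(8,18) = 2*18 = 36
g[11] = 2*max(9,27) = 2*27 = 54
g[12] = 3*max(9,27) = 3*27 = 81
g[13] = 2*max(11,54) = 2*54 = 108
g[14] = 2*max(12,81) = 2*81 = 162
g[15] = 3*max(12,81) = 3*81 = 243
g[16] = 2*max(14,162) = 2*162 = 324
g[17] = 2*max(15,243) = 2*243 = 486
g[18] = 3*max(15,243) = 3*243 = 729
g[19] = 2*max(17,486) = 2*486 = 972
g[20] = 2*max(18,729) = 2*729 = 1458
One optimal split: 3 + 3 + 3 + 3 + 3 + 3 + 2; product 3*3*3*3*3*3*2 = 1458.

1458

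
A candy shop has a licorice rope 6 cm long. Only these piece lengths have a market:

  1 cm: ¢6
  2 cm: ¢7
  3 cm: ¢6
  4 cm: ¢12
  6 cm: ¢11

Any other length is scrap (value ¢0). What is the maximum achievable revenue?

Build best[k] bottom-up: best[k] = max over allowed piece i of (p[i] + best[k−i]).
best[1] = 6
best[2] = max(6+6, 7+0) = 12
best[3] = max(6+12, 7+6, 6+0) = 18
best[4] = max(6+18, 7+12, 6+6, 12+0) = 24
best[5] = max(6+24, 7+18, 6+12, 12+6) = 30
best[6] = max(6+30, 7+24, 6+18, 12+12, 11+0) = 36
One optimal cutting: 1 + 1 + 1 + 1 + 1 + 1 → ¢36.

36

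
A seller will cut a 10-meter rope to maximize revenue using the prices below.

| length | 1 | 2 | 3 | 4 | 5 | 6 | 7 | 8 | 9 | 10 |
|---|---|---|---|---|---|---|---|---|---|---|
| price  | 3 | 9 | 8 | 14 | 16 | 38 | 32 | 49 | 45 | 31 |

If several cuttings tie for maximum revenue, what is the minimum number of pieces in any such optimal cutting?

Let r[k] be the best obtainable value from length k. For each k, try every first piece i and keep the best of price[i] + r[k−i].
r[1] = 3
r[2] = 9
r[3] = 12  (first piece 1, then r[2]=9)
r[4] = 18  (first piece 2, then r[2]=9)
r[5] = 21  (first piece 1, then r[4]=18)
r[6] = 38
r[7] = 41  (first piece 1, then r[6]=38)
r[8] = 49
r[9] = 52  (first piece 1, then r[8]=49)
r[10] = 58  (first piece 2, then r[8]=49)
Maximum revenue is €58.
Now minimize piece count subject to staying optimal: for each k, pieces[k] = 1 + min over i with p[i]+r[k−i]=r[k] of pieces[k−i].
pieces[7] = 2
pieces[8] = 1
pieces[9] = 2
pieces[10] = 2

2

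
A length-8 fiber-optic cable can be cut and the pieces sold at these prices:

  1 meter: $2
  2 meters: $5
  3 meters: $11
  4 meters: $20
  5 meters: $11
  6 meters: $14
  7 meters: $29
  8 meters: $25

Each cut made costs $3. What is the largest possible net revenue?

37

Let v[k] be the best obtainable value from length k. For each k, try every first piece i and keep the best of price[i] + v[k−i] minus the 3 cut fee when i<k.
v[1] = 2
v[2] = max(2+2-3, 5+0) = 5
v[3] = max(2+5-3, 5+2-3, 11+0) = 11
v[4] = max(2+11-3, 5+5-3, 11+2-3, 20+0) = 20
v[5] = max(2+20-3, 5+11-3, 11+5-3, 20+2-3, 11+0) = 19
v[6] = max(2+19-3, 5+20-3, 11+11-3, 20+5-3, 11+2-3, 14+0) = 22
v[7] = max(2+22-3, 5+19-3, 11+20-3, …, 14+2-3, 29+0) = 29
v[8] = max(2+29-3, 5+22-3, 11+19-3, …, 29+2-3, 25+0) = 37
One optimal plan: pieces 4 + 4 (1 cut) → $40 − $3 = $37.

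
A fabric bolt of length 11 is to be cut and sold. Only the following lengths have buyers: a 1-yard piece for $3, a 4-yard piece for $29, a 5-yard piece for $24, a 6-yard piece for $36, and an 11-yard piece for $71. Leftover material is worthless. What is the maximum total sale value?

71

Consider every possible first cut. r[k] is the best of p[i]+r[k−i] over all sellable i≤k.
r[1] = 3
r[2] = 6  (first piece 1, then r[1]=3)
r[3] = 9  (first piece 1, then r[2]=6)
r[4] = 29
r[5] = 32  (first piece 1, then r[4]=29)
r[6] = 36
r[7] = 39  (first piece 1, then r[6]=36)
r[8] = 58  (first piece 4, then r[4]=29)
r[9] = 61  (first piece 1, then r[8]=58)
r[10] = 65  (first piece 4, then r[6]=36)
r[11] = 71
One optimal cutting: 11 → $71.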